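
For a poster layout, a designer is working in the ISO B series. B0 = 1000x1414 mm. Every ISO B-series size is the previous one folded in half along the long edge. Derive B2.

B1: ⌊1414/2⌋ × 1000 = 707 × 1000 mm
B2: ⌊1000/2⌋ × 707 = 500 × 707 mm

500 × 707 mm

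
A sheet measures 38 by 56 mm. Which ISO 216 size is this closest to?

Aspect ratio 56/38 ≈ 1.474 (ISO target is √2 ≈ 1.414).
In the C-series (envelope sizes, between A and B): C9 = 40 × 57 mm.
Off by 3 mm total — nearest standard size.

C9 (40 × 57 mm)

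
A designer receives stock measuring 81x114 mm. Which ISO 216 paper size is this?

Aspect ratio 114/81 ≈ 1.407 — close to the ISO √2 ≈ 1.414.
In the C-series (envelope sizes, between A and B): C7 = 81 × 114 mm.

C7 (81 × 114 mm)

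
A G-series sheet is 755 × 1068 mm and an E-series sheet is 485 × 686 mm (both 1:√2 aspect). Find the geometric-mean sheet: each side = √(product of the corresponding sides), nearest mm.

Short side: √(755 · 485) = √366175 ≈ 605.1 → 605 mm
Long side: √(1068 · 686) = √732648 ≈ 855.9 → 856 mm

605 × 856 mm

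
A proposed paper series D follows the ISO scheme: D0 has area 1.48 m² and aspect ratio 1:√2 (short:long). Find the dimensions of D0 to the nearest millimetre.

1023 × 1447 mm

Let the short side be w mm. Then w · w√2 = 1.48 m² = 1,480,000 mm².
w² = 1,480,000/√2, so w ≈ 1023.0 mm; long side = w√2 ≈ 1446.7 mm.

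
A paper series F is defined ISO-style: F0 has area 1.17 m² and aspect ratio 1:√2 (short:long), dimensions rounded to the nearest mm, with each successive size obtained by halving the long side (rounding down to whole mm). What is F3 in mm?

321 × 455 mm

Let F0's short side be w mm. w · w√2 = 1.17 m² = 1,170,000 mm², so w ≈ 909.6 mm and w√2 ≈ 1286.3 mm → F0 = 910 × 1286 mm.
F1: ⌊1286/2⌋ × 910 = 643 × 910 mm
F2: ⌊910/2⌋ × 643 = 455 × 643 mm
F3: ⌊643/2⌋ × 455 = 321 × 455 mm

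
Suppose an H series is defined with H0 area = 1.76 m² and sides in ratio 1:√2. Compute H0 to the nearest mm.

Let the short side be w mm. Then w · w√2 = 1.76 m² = 1,760,000 mm².
w² = 1,760,000/√2, so w ≈ 1115.6 mm; long side = w√2 ≈ 1577.7 mm.

1116 × 1578 mm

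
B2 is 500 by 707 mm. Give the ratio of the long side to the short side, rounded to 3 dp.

707 / 500 = 1.414
Matches √2 ≈ 1.414 — the ISO 216 defining ratio.

1.414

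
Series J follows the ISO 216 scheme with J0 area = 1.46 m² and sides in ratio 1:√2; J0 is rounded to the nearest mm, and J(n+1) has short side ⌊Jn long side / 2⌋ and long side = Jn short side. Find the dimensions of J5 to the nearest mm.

Let J0's short side be w mm. w · w√2 = 1.46 m² = 1,460,000 mm², so w ≈ 1016.1 mm and w√2 ≈ 1436.9 mm → J0 = 1016 × 1437 mm.
J1: ⌊1437/2⌋ × 1016 = 718 × 1016 mm
J2: ⌊1016/2⌋ × 718 = 508 × 718 mm
J3: ⌊718/2⌋ × 508 = 359 × 508 mm
J4: ⌊508/2⌋ × 359 = 254 × 359 mm
J5: ⌊359/2⌋ × 254 = 179 × 254 mm

179 × 254 mm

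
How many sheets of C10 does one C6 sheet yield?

16

Each ISO step halves the sheet: 1 × C6 → 2 × C7 → 4 × C8 → 8 × C9 → …
From C6 to C10 is 4 halving steps: 2^4 = 16.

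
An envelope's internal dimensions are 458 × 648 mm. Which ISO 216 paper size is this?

C2 (458 × 648 mm)

Aspect ratio 648/458 ≈ 1.415 — close to the ISO √2 ≈ 1.414.
In the C-series (envelope sizes, between A and B): C2 = 458 × 648 mm.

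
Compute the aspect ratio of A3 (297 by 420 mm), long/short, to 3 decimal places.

420 / 297 = 1.414
Matches √2 ≈ 1.414 — the ISO 216 defining ratio.

1.414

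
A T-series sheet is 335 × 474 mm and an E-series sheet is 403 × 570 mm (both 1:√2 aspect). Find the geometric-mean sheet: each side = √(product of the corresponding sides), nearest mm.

Short side: √(335 · 403) = √135005 ≈ 367.4 → 367 mm
Long side: √(474 · 570) = √270180 ≈ 519.8 → 520 mm

367 × 520 mm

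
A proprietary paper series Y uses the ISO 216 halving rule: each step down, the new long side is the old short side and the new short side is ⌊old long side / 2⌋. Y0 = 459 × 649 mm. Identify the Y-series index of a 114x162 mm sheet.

Y4

Y0: 459 × 649 mm
Y1: 324 × 459 mm
Y2: 229 × 324 mm
Y3: 162 × 229 mm
Y4: 114 × 162 mm
Y5: 81 × 114 mm
→ matches Y4.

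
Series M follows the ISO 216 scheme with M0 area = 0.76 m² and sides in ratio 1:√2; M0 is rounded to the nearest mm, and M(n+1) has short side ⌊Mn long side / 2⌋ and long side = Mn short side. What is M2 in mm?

366 × 518 mm

Let M0's short side be w mm. w · w√2 = 0.76 m² = 760,000 mm², so w ≈ 733.1 mm and w√2 ≈ 1036.7 mm → M0 = 733 × 1037 mm.
M1: ⌊1037/2⌋ × 733 = 518 × 733 mm
M2: ⌊733/2⌋ × 518 = 366 × 518 mm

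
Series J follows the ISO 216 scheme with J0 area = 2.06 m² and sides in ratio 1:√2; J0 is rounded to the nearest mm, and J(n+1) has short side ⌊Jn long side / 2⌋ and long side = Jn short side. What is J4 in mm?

Let J0's short side be w mm. w · w√2 = 2.06 m² = 2,060,000 mm², so w ≈ 1206.9 mm and w√2 ≈ 1706.8 mm → J0 = 1207 × 1707 mm.
J1: ⌊1707/2⌋ × 1207 = 853 × 1207 mm
J2: ⌊1207/2⌋ × 853 = 603 × 853 mm
J3: ⌊853/2⌋ × 603 = 426 × 603 mm
J4: ⌊603/2⌋ × 426 = 301 × 426 mm

301 × 426 mm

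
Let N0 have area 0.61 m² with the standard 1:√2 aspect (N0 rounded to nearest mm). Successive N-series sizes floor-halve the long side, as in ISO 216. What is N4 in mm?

164 × 232 mm

Let N0's short side be w mm. w · w√2 = 0.61 m² = 610,000 mm², so w ≈ 656.8 mm and w√2 ≈ 928.8 mm → N0 = 657 × 929 mm.
N1: ⌊929/2⌋ × 657 = 464 × 657 mm
N2: ⌊657/2⌋ × 464 = 328 × 464 mm
N3: ⌊464/2⌋ × 328 = 232 × 328 mm
N4: ⌊328/2⌋ × 232 = 164 × 232 mm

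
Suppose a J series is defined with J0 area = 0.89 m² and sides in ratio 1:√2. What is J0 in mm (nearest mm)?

Let the short side be w mm. Then w · w√2 = 0.89 m² = 890,000 mm².
w² = 890,000/√2, so w ≈ 793.3 mm; long side = w√2 ≈ 1121.9 mm.

793 × 1122 mm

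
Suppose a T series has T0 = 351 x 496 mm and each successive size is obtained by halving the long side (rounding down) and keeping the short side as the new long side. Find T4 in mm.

87 × 124 mm

T1: ⌊496/2⌋ × 351 = 248 × 351 mm
T2: ⌊351/2⌋ × 248 = 175 × 248 mm
T3: ⌊248/2⌋ × 175 = 124 × 175 mm
T4: ⌊175/2⌋ × 124 = 87 × 124 mm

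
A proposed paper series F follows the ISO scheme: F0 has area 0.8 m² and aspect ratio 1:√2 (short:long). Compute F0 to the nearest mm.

Let the short side be w mm. Then w · w√2 = 0.8 m² = 800,000 mm².
w² = 800,000/√2, so w ≈ 752.1 mm; long side = w√2 ≈ 1063.7 mm.

752 × 1064 mm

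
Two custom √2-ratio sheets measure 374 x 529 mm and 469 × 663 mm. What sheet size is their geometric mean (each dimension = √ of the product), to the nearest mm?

Short side: √(374 · 469) = √175406 ≈ 418.8 → 419 mm
Long side: √(529 · 663) = √350727 ≈ 592.2 → 592 mm

419 × 592 mm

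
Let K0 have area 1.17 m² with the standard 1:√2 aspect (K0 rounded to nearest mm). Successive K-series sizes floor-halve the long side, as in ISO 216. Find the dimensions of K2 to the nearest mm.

Let K0's short side be w mm. w · w√2 = 1.17 m² = 1,170,000 mm², so w ≈ 909.6 mm and w√2 ≈ 1286.3 mm → K0 = 910 × 1286 mm.
K1: ⌊1286/2⌋ × 910 = 643 × 910 mm
K2: ⌊910/2⌋ × 643 = 455 × 643 mm

455 × 643 mm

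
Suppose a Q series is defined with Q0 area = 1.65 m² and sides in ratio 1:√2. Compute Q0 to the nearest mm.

Let the short side be w mm. Then w · w√2 = 1.65 m² = 1,650,000 mm².
w² = 1,650,000/√2, so w ≈ 1080.2 mm; long side = w√2 ≈ 1527.6 mm.

1080 × 1528 mm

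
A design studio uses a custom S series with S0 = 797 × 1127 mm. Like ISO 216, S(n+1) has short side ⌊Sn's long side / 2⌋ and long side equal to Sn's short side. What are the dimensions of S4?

S1: ⌊1127/2⌋ × 797 = 563 × 797 mm
S2: ⌊797/2⌋ × 563 = 398 × 563 mm
S3: ⌊563/2⌋ × 398 = 281 × 398 mm
S4: ⌊398/2⌋ × 281 = 199 × 281 mm

199 × 281 mm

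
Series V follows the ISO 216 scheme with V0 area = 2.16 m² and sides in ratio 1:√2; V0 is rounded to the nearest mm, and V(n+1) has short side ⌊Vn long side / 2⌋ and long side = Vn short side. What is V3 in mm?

Let V0's short side be w mm. w · w√2 = 2.16 m² = 2,160,000 mm², so w ≈ 1235.9 mm and w√2 ≈ 1747.8 mm → V0 = 1236 × 1748 mm.
V1: ⌊1748/2⌋ × 1236 = 874 × 1236 mm
V2: ⌊1236/2⌋ × 874 = 618 × 874 mm
V3: ⌊874/2⌋ × 618 = 437 × 618 mm

437 × 618 mm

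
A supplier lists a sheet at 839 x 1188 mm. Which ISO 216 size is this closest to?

A0 (841 × 1189 mm)

Aspect ratio 1188/839 ≈ 1.416 — close to the ISO √2 ≈ 1.414.
In the A-series (A0 area = 1 m²): A0 = 841 × 1189 mm.
Off by 3 mm total — nearest standard size.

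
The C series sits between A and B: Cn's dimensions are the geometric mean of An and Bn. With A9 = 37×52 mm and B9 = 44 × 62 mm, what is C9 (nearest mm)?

Short side: √(37 · 44) = √1628 ≈ 40.3 → 40 mm
Long side: √(52 · 62) = √3224 ≈ 56.8 → 57 mm

40 × 57 mm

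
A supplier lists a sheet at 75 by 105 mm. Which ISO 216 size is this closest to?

Aspect ratio 105/75 ≈ 1.400 — close to the ISO √2 ≈ 1.414.
In the A-series (A0 area = 1 m²): A7 = 74 × 105 mm.
Off by 1 mm total — nearest standard size.

A7 (74 × 105 mm)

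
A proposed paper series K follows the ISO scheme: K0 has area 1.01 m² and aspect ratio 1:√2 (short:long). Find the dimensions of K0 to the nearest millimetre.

845 × 1195 mm

Let the short side be w mm. Then w · w√2 = 1.01 m² = 1,010,000 mm².
w² = 1,010,000/√2, so w ≈ 845.1 mm; long side = w√2 ≈ 1195.1 mm.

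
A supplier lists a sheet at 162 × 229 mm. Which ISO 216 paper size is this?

C5 (162 × 229 mm)

Aspect ratio 229/162 ≈ 1.414 — close to the ISO √2 ≈ 1.414.
In the C-series (envelope sizes, between A and B): C5 = 162 × 229 mm.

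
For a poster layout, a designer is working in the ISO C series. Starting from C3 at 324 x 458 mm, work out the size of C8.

57 × 81 mm

C4: ⌊458/2⌋ × 324 = 229 × 324 mm
C5: ⌊324/2⌋ × 229 = 162 × 229 mm
C6: ⌊229/2⌋ × 162 = 114 × 162 mm
C7: ⌊162/2⌋ × 114 = 81 × 114 mm
C8: ⌊114/2⌋ × 81 = 57 × 81 mm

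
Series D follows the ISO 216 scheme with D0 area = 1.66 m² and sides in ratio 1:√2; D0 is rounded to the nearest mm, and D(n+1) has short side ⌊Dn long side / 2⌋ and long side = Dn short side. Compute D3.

383 × 541 mm

Let D0's short side be w mm. w · w√2 = 1.66 m² = 1,660,000 mm², so w ≈ 1083.4 mm and w√2 ≈ 1532.2 mm → D0 = 1083 × 1532 mm.
D1: ⌊1532/2⌋ × 1083 = 766 × 1083 mm
D2: ⌊1083/2⌋ × 766 = 541 × 766 mm
D3: ⌊766/2⌋ × 541 = 383 × 541 mm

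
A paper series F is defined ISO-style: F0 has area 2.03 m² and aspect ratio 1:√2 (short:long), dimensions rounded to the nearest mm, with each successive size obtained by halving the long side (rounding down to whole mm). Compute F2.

599 × 847 mm

Let F0's short side be w mm. w · w√2 = 2.03 m² = 2,030,000 mm², so w ≈ 1198.1 mm and w√2 ≈ 1694.4 mm → F0 = 1198 × 1694 mm.
F1: ⌊1694/2⌋ × 1198 = 847 × 1198 mm
F2: ⌊1198/2⌋ × 847 = 599 × 847 mm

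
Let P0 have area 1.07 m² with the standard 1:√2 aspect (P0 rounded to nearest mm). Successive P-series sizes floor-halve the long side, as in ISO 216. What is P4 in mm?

Let P0's short side be w mm. w · w√2 = 1.07 m² = 1,070,000 mm², so w ≈ 869.8 mm and w√2 ≈ 1230.1 mm → P0 = 870 × 1230 mm.
P1: ⌊1230/2⌋ × 870 = 615 × 870 mm
P2: ⌊870/2⌋ × 615 = 435 × 615 mm
P3: ⌊615/2⌋ × 435 = 307 × 435 mm
P4: ⌊435/2⌋ × 307 = 217 × 307 mm

217 × 307 mm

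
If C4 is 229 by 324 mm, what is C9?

C5: ⌊324/2⌋ × 229 = 162 × 229 mm
C6: ⌊229/2⌋ × 162 = 114 × 162 mm
C7: ⌊162/2⌋ × 114 = 81 × 114 mm
C8: ⌊114/2⌋ × 81 = 57 × 81 mm
C9: ⌊81/2⌋ × 57 = 40 × 57 mm

40 × 57 mm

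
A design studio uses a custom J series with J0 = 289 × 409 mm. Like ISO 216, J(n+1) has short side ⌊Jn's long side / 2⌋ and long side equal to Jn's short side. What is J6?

J1: ⌊409/2⌋ × 289 = 204 × 289 mm
J2: ⌊289/2⌋ × 204 = 144 × 204 mm
J3: ⌊204/2⌋ × 144 = 102 × 144 mm
J4: ⌊144/2⌋ × 102 = 72 × 102 mm
J5: ⌊102/2⌋ × 72 = 51 × 72 mm
J6: ⌊72/2⌋ × 51 = 36 × 51 mm

36 × 51 mm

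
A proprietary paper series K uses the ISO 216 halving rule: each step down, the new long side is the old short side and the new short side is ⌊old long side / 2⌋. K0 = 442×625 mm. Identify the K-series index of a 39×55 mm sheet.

K0: 442 × 625 mm
K1: 312 × 442 mm
K2: 221 × 312 mm
K3: 156 × 221 mm
K4: 110 × 156 mm
K5: 78 × 110 mm
K6: 55 × 78 mm
K7: 39 × 55 mm
K8: 27 × 39 mm
→ matches K7.

K7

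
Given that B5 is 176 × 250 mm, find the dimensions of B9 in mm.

44 × 62 mm

B6: ⌊250/2⌋ × 176 = 125 × 176 mm
B7: ⌊176/2⌋ × 125 = 88 × 125 mm
B8: ⌊125/2⌋ × 88 = 62 × 88 mm
B9: ⌊88/2⌋ × 62 = 44 × 62 mm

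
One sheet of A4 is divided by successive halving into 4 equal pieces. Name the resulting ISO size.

A6

4 = 2^2, so 2 halving steps.
A4 → A5 → … → A6 after 2 steps.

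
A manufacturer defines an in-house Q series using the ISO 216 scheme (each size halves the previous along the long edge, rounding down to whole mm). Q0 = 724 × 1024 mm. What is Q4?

Q1 = 512 × 724 mm (from Q0 by 1 halving).
Q2: ⌊724/2⌋ × 512 = 362 × 512 mm
Q3: ⌊512/2⌋ × 362 = 256 × 362 mm
Q4: ⌊362/2⌋ × 256 = 181 × 256 mm

181 × 256 mm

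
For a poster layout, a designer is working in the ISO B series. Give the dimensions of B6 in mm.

B0 = 1000 × 1414 mm (B0 has a 1000 mm short side, aspect 1:√2).
B1: ⌊1414/2⌋ × 1000 = 707 × 1000 mm
B2: ⌊1000/2⌋ × 707 = 500 × 707 mm
B3: ⌊707/2⌋ × 500 = 353 × 500 mm
B4: ⌊500/2⌋ × 353 = 250 × 353 mm
B5: ⌊353/2⌋ × 250 = 176 × 250 mm
B6: ⌊250/2⌋ × 176 = 125 × 176 mm

125 × 176 mm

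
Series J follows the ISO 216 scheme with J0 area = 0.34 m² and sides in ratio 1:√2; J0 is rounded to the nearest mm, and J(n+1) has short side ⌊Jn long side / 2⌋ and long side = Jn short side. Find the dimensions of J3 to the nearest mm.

Let J0's short side be w mm. w · w√2 = 0.34 m² = 340,000 mm², so w ≈ 490.3 mm and w√2 ≈ 693.4 mm → J0 = 490 × 693 mm.
J1: ⌊693/2⌋ × 490 = 346 × 490 mm
J2: ⌊490/2⌋ × 346 = 245 × 346 mm
J3: ⌊346/2⌋ × 245 = 173 × 245 mm

173 × 245 mm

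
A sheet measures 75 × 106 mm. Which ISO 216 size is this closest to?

Aspect ratio 106/75 ≈ 1.413 — close to the ISO √2 ≈ 1.414.
In the A-series (A0 area = 1 m²): A7 = 74 × 105 mm.
Off by 2 mm total — nearest standard size.

A7 (74 × 105 mm)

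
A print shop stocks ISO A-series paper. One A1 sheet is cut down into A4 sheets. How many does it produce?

8

A1 = 594 × 841 mm; A4 = 210 × 297 mm.
Each halving step doubles the count; 3 steps from A1 to A4.
2^3 = 8.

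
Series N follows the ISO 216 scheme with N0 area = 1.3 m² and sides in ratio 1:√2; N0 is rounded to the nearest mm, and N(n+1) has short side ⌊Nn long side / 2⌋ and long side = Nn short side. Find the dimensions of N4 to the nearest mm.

239 × 339 mm

Let N0's short side be w mm. w · w√2 = 1.3 m² = 1,300,000 mm², so w ≈ 958.8 mm and w√2 ≈ 1355.9 mm → N0 = 959 × 1356 mm.
N1: ⌊1356/2⌋ × 959 = 678 × 959 mm
N2: ⌊959/2⌋ × 678 = 479 × 678 mm
N3: ⌊678/2⌋ × 479 = 339 × 479 mm
N4: ⌊479/2⌋ × 339 = 239 × 339 mm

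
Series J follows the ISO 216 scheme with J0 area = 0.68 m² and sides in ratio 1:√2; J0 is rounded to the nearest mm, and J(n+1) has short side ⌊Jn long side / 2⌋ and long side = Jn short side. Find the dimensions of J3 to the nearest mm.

245 × 346 mm

Let J0's short side be w mm. w · w√2 = 0.68 m² = 680,000 mm², so w ≈ 693.4 mm and w√2 ≈ 980.6 mm → J0 = 693 × 981 mm.
J1: ⌊981/2⌋ × 693 = 490 × 693 mm
J2: ⌊693/2⌋ × 490 = 346 × 490 mm
J3: ⌊490/2⌋ × 346 = 245 × 346 mm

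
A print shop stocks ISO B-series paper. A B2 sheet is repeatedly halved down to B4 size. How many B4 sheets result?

Each ISO step halves the sheet: 1 × B2 → 2 × B3 → 4 × B4
From B2 to B4 is 2 halving steps: 2^2 = 4.

4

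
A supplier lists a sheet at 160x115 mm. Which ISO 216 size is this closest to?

Aspect ratio 160/115 ≈ 1.391 (ISO target is √2 ≈ 1.414).
In the C-series (envelope sizes, between A and B): C6 = 114 × 162 mm.
Off by 3 mm total — nearest standard size.

C6 (114 × 162 mm)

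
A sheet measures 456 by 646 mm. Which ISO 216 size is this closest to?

C2 (458 × 648 mm)

Aspect ratio 646/456 ≈ 1.417 — close to the ISO √2 ≈ 1.414.
In the C-series (envelope sizes, between A and B): C2 = 458 × 648 mm.
Off by 4 mm total — nearest standard size.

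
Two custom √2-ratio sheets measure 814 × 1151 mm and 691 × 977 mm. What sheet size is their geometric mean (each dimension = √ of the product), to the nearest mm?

Short side: √(814 · 691) = √562474 ≈ 750.0 → 750 mm
Long side: √(1151 · 977) = √1124527 ≈ 1060.4 → 1060 mm

750 × 1060 mm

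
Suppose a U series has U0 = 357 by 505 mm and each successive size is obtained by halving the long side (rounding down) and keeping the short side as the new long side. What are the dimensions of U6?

44 × 63 mm

U1: ⌊505/2⌋ × 357 = 252 × 357 mm
U2: ⌊357/2⌋ × 252 = 178 × 252 mm
U3: ⌊252/2⌋ × 178 = 126 × 178 mm
U4: ⌊178/2⌋ × 126 = 89 × 126 mm
U5: ⌊126/2⌋ × 89 = 63 × 89 mm
U6: ⌊89/2⌋ × 63 = 44 × 63 mm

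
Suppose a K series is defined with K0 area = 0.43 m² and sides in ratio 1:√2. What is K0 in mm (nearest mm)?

551 × 780 mm

Let the short side be w mm. Then w · w√2 = 0.43 m² = 430,000 mm².
w² = 430,000/√2, so w ≈ 551.4 mm; long side = w√2 ≈ 779.8 mm.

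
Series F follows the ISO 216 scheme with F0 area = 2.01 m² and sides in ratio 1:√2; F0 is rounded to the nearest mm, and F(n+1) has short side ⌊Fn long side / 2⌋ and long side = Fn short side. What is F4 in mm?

Let F0's short side be w mm. w · w√2 = 2.01 m² = 2,010,000 mm², so w ≈ 1192.2 mm and w√2 ≈ 1686.0 mm → F0 = 1192 × 1686 mm.
F1: ⌊1686/2⌋ × 1192 = 843 × 1192 mm
F2: ⌊1192/2⌋ × 843 = 596 × 843 mm
F3: ⌊843/2⌋ × 596 = 421 × 596 mm
F4: ⌊596/2⌋ × 421 = 298 × 421 mm

298 × 421 mm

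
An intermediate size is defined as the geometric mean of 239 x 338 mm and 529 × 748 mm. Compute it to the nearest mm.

356 × 503 mm

Short side: √(239 · 529) = √126431 ≈ 355.6 → 356 mm
Long side: √(338 · 748) = √252824 ≈ 502.8 → 503 mm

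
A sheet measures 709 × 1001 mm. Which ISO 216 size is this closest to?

B1 (707 × 1000 mm)

Aspect ratio 1001/709 ≈ 1.412 — close to the ISO √2 ≈ 1.414.
In the B-series (B0 = 1000 × 1414 mm): B1 = 707 × 1000 mm.
Off by 3 mm total — nearest standard size.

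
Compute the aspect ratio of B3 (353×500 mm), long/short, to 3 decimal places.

1.416

500 / 353 = 1.416
ISO 216 targets √2 ≈ 1.414; the +0.002 deviation is from mm rounding.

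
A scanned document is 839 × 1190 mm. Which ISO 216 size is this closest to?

A0 (841 × 1189 mm)

Aspect ratio 1190/839 ≈ 1.418 — close to the ISO √2 ≈ 1.414.
In the A-series (A0 area = 1 m²): A0 = 841 × 1189 mm.
Off by 3 mm total — nearest standard size.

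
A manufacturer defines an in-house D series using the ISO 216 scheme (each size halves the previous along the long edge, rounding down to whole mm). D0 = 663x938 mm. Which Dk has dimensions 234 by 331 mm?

D3

D0: 663 × 938 mm
D1: 469 × 663 mm
D2: 331 × 469 mm
D3: 234 × 331 mm
D4: 165 × 234 mm
→ matches D3.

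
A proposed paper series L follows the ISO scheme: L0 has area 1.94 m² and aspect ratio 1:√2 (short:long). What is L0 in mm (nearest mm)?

1171 × 1656 mm

Let the short side be w mm. Then w · w√2 = 1.94 m² = 1,940,000 mm².
w² = 1,940,000/√2, so w ≈ 1171.2 mm; long side = w√2 ≈ 1656.4 mm.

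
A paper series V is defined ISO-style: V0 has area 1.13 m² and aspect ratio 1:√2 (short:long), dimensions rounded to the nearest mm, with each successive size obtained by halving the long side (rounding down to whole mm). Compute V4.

Let V0's short side be w mm. w · w√2 = 1.13 m² = 1,130,000 mm², so w ≈ 893.9 mm and w√2 ≈ 1264.1 mm → V0 = 894 × 1264 mm.
V1: ⌊1264/2⌋ × 894 = 632 × 894 mm
V2: ⌊894/2⌋ × 632 = 447 × 632 mm
V3: ⌊632/2⌋ × 447 = 316 × 447 mm
V4: ⌊447/2⌋ × 316 = 223 × 316 mm

223 × 316 mm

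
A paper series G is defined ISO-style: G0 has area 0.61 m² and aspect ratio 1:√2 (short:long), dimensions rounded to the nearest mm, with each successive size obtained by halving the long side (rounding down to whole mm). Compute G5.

Let G0's short side be w mm. w · w√2 = 0.61 m² = 610,000 mm², so w ≈ 656.8 mm and w√2 ≈ 928.8 mm → G0 = 657 × 929 mm.
G1: ⌊929/2⌋ × 657 = 464 × 657 mm
G2: ⌊657/2⌋ × 464 = 328 × 464 mm
G3: ⌊464/2⌋ × 328 = 232 × 328 mm
G4: ⌊328/2⌋ × 232 = 164 × 232 mm
G5: ⌊232/2⌋ × 164 = 116 × 164 mm

116 × 164 mm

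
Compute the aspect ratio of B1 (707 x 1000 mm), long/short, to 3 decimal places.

1000 / 707 = 1.414
Matches √2 ≈ 1.414 — the ISO 216 defining ratio.

1.414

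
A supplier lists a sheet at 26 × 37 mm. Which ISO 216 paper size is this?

Aspect ratio 37/26 ≈ 1.423 — close to the ISO √2 ≈ 1.414.
In the A-series (A0 area = 1 m²): A10 = 26 × 37 mm.

A10 (26 × 37 mm)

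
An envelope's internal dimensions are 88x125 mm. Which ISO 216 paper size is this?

Aspect ratio 125/88 ≈ 1.420 — close to the ISO √2 ≈ 1.414.
In the B-series (B0 = 1000 × 1414 mm): B7 = 88 × 125 mm.

B7 (88 × 125 mm)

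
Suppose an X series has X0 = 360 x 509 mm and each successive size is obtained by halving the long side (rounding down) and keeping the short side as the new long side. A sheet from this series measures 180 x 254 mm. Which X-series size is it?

X0: 360 × 509 mm
X1: 254 × 360 mm
X2: 180 × 254 mm
X3: 127 × 180 mm
→ matches X2.

X2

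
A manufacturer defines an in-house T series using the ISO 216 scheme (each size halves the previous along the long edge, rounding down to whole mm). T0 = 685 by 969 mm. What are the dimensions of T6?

T1: ⌊969/2⌋ × 685 = 484 × 685 mm
T2: ⌊685/2⌋ × 484 = 342 × 484 mm
T3: ⌊484/2⌋ × 342 = 242 × 342 mm
T4: ⌊342/2⌋ × 242 = 171 × 242 mm
T5: ⌊242/2⌋ × 171 = 121 × 171 mm
T6: ⌊171/2⌋ × 121 = 85 × 121 mm

85 × 121 mm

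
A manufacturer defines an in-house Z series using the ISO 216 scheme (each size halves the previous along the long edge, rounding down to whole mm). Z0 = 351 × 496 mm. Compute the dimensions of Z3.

124 × 175 mm

Z1: ⌊496/2⌋ × 351 = 248 × 351 mm
Z2: ⌊351/2⌋ × 248 = 175 × 248 mm
Z3: ⌊248/2⌋ × 175 = 124 × 175 mm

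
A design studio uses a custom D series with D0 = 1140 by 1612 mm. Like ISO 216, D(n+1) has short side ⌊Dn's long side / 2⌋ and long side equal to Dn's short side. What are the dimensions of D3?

403 × 570 mm

D1: ⌊1612/2⌋ × 1140 = 806 × 1140 mm
D2: ⌊1140/2⌋ × 806 = 570 × 806 mm
D3: ⌊806/2⌋ × 570 = 403 × 570 mm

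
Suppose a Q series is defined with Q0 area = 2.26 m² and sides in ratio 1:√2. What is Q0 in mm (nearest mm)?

Let the short side be w mm. Then w · w√2 = 2.26 m² = 2,260,000 mm².
w² = 2,260,000/√2, so w ≈ 1264.1 mm; long side = w√2 ≈ 1787.8 mm.

1264 × 1788 mm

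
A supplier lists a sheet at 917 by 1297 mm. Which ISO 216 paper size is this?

C0 (917 × 1297 mm)

Aspect ratio 1297/917 ≈ 1.414 — close to the ISO √2 ≈ 1.414.
In the C-series (envelope sizes, between A and B): C0 = 917 × 1297 mm.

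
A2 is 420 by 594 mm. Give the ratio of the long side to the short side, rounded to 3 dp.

594 / 420 = 1.414
Matches √2 ≈ 1.414 — the ISO 216 defining ratio.

1.414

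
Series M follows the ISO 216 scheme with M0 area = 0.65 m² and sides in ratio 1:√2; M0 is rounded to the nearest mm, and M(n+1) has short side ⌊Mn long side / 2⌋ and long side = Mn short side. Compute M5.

119 × 169 mm

Let M0's short side be w mm. w · w√2 = 0.65 m² = 650,000 mm², so w ≈ 678.0 mm and w√2 ≈ 958.8 mm → M0 = 678 × 959 mm.
M1: ⌊959/2⌋ × 678 = 479 × 678 mm
M2: ⌊678/2⌋ × 479 = 339 × 479 mm
M3: ⌊479/2⌋ × 339 = 239 × 339 mm
M4: ⌊339/2⌋ × 239 = 169 × 239 mm
M5: ⌊239/2⌋ × 169 = 119 × 169 mm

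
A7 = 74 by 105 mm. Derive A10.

26 × 37 mm

A8: ⌊105/2⌋ × 74 = 52 × 74 mm
A9: ⌊74/2⌋ × 52 = 37 × 52 mm
A10: ⌊52/2⌋ × 37 = 26 × 37 mm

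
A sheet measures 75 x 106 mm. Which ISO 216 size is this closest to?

A7 (74 × 105 mm)

Aspect ratio 106/75 ≈ 1.413 — close to the ISO √2 ≈ 1.414.
In the A-series (A0 area = 1 m²): A7 = 74 × 105 mm.
Off by 2 mm total — nearest standard size.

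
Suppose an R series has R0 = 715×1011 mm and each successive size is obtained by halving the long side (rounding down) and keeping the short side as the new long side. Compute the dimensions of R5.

126 × 178 mm

R1: ⌊1011/2⌋ × 715 = 505 × 715 mm
R2: ⌊715/2⌋ × 505 = 357 × 505 mm
R3: ⌊505/2⌋ × 357 = 252 × 357 mm
R4: ⌊357/2⌋ × 252 = 178 × 252 mm
R5: ⌊252/2⌋ × 178 = 126 × 178 mm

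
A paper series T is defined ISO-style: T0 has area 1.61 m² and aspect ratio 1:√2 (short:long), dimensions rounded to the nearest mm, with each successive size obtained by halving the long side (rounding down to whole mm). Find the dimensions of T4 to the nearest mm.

Let T0's short side be w mm. w · w√2 = 1.61 m² = 1,610,000 mm², so w ≈ 1067.0 mm and w√2 ≈ 1508.9 mm → T0 = 1067 × 1509 mm.
T1: ⌊1509/2⌋ × 1067 = 754 × 1067 mm
T2: ⌊1067/2⌋ × 754 = 533 × 754 mm
T3: ⌊754/2⌋ × 533 = 377 × 533 mm
T4: ⌊533/2⌋ × 377 = 266 × 377 mm

266 × 377 mm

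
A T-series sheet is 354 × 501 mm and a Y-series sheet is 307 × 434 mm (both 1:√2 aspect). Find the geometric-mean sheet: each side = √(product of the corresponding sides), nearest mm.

Short side: √(354 · 307) = √108678 ≈ 329.7 → 330 mm
Long side: √(501 · 434) = √217434 ≈ 466.3 → 466 mm

330 × 466 mm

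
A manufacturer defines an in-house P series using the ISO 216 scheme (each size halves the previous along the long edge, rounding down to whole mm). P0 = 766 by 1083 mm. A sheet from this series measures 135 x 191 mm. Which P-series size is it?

P5

P0: 766 × 1083 mm
P1: 541 × 766 mm
P2: 383 × 541 mm
P3: 270 × 383 mm
P4: 191 × 270 mm
P5: 135 × 191 mm
P6: 95 × 135 mm
→ matches P5.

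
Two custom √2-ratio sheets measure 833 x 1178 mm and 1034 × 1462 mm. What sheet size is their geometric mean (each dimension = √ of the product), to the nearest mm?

928 × 1312 mm

Short side: √(833 · 1034) = √861322 ≈ 928.1 → 928 mm
Long side: √(1178 · 1462) = √1722236 ≈ 1312.3 → 1312 mm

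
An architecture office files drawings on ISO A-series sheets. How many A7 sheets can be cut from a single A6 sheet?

A6 = 105 × 148 mm; A7 = 74 × 105 mm.
Each halving step doubles the count; 1 step from A6 to A7.
2^1 = 2.

2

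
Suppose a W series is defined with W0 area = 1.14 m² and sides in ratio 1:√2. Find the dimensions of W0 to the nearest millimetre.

Let the short side be w mm. Then w · w√2 = 1.14 m² = 1,140,000 mm².
w² = 1,140,000/√2, so w ≈ 897.8 mm; long side = w√2 ≈ 1269.7 mm.

898 × 1270 mm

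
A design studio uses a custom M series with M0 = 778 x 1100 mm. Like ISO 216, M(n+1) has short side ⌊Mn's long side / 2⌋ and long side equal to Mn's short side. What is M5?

M1: ⌊1100/2⌋ × 778 = 550 × 778 mm
M2: ⌊778/2⌋ × 550 = 389 × 550 mm
M3: ⌊550/2⌋ × 389 = 275 × 389 mm
M4: ⌊389/2⌋ × 275 = 194 × 275 mm
M5: ⌊275/2⌋ × 194 = 137 × 194 mm

137 × 194 mm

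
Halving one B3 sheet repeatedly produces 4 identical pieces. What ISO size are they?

B5

4 = 2^2, so 2 halving steps.
B3 → B4 → … → B5 after 2 steps.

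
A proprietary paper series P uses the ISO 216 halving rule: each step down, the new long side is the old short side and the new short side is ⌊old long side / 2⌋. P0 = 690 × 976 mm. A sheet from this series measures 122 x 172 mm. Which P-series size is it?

P0: 690 × 976 mm
P1: 488 × 690 mm
P2: 345 × 488 mm
P3: 244 × 345 mm
P4: 172 × 244 mm
P5: 122 × 172 mm
P6: 86 × 122 mm
→ matches P5.

P5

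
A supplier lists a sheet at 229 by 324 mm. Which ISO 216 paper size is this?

C4 (229 × 324 mm)

Aspect ratio 324/229 ≈ 1.415 — close to the ISO √2 ≈ 1.414.
In the C-series (envelope sizes, between A and B): C4 = 229 × 324 mm.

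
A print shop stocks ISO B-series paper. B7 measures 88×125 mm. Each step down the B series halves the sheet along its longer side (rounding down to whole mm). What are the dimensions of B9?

44 × 62 mm

B8: ⌊125/2⌋ × 88 = 62 × 88 mm
B9: ⌊88/2⌋ × 62 = 44 × 62 mm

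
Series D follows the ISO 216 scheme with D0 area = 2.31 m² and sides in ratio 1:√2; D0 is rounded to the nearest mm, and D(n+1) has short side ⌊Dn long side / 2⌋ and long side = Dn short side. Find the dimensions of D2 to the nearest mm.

Let D0's short side be w mm. w · w√2 = 2.31 m² = 2,310,000 mm², so w ≈ 1278.1 mm and w√2 ≈ 1807.4 mm → D0 = 1278 × 1807 mm.
D1: ⌊1807/2⌋ × 1278 = 903 × 1278 mm
D2: ⌊1278/2⌋ × 903 = 639 × 903 mm

639 × 903 mm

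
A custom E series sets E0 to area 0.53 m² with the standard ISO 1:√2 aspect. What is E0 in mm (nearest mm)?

Let the short side be w mm. Then w · w√2 = 0.53 m² = 530,000 mm².
w² = 530,000/√2, so w ≈ 612.2 mm; long side = w√2 ≈ 865.8 mm.

612 × 866 mm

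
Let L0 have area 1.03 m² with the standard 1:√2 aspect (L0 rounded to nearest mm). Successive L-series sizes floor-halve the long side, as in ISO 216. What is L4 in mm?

213 × 301 mm

Let L0's short side be w mm. w · w√2 = 1.03 m² = 1,030,000 mm², so w ≈ 853.4 mm and w√2 ≈ 1206.9 mm → L0 = 853 × 1207 mm.
L1: ⌊1207/2⌋ × 853 = 603 × 853 mm
L2: ⌊853/2⌋ × 603 = 426 × 603 mm
L3: ⌊603/2⌋ × 426 = 301 × 426 mm
L4: ⌊426/2⌋ × 301 = 213 × 301 mm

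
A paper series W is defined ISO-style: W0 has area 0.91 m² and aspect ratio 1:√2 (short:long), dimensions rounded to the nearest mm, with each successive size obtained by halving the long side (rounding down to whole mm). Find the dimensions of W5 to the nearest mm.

Let W0's short side be w mm. w · w√2 = 0.91 m² = 910,000 mm², so w ≈ 802.2 mm and w√2 ≈ 1134.4 mm → W0 = 802 × 1134 mm.
W1: ⌊1134/2⌋ × 802 = 567 × 802 mm
W2: ⌊802/2⌋ × 567 = 401 × 567 mm
W3: ⌊567/2⌋ × 401 = 283 × 401 mm
W4: ⌊401/2⌋ × 283 = 200 × 283 mm
W5: ⌊283/2⌋ × 200 = 141 × 200 mm

141 × 200 mm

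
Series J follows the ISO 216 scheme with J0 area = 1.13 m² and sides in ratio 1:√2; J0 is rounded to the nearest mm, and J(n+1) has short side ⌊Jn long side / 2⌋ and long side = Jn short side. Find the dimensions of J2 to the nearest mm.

447 × 632 mm

Let J0's short side be w mm. w · w√2 = 1.13 m² = 1,130,000 mm², so w ≈ 893.9 mm and w√2 ≈ 1264.1 mm → J0 = 894 × 1264 mm.
J1: ⌊1264/2⌋ × 894 = 632 × 894 mm
J2: ⌊894/2⌋ × 632 = 447 × 632 mm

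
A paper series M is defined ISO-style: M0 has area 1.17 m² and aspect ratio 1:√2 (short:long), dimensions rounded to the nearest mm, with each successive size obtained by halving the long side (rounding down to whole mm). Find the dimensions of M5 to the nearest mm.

Let M0's short side be w mm. w · w√2 = 1.17 m² = 1,170,000 mm², so w ≈ 909.6 mm and w√2 ≈ 1286.3 mm → M0 = 910 × 1286 mm.
M1: ⌊1286/2⌋ × 910 = 643 × 910 mm
M2: ⌊910/2⌋ × 643 = 455 × 643 mm
M3: ⌊643/2⌋ × 455 = 321 × 455 mm
M4: ⌊455/2⌋ × 321 = 227 × 321 mm
M5: ⌊321/2⌋ × 227 = 160 × 227 mm

160 × 227 mm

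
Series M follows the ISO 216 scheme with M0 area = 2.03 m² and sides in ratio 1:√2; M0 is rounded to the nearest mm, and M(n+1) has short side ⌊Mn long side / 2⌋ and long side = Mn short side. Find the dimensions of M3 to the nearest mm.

Let M0's short side be w mm. w · w√2 = 2.03 m² = 2,030,000 mm², so w ≈ 1198.1 mm and w√2 ≈ 1694.4 mm → M0 = 1198 × 1694 mm.
M1: ⌊1694/2⌋ × 1198 = 847 × 1198 mm
M2: ⌊1198/2⌋ × 847 = 599 × 847 mm
M3: ⌊847/2⌋ × 599 = 423 × 599 mm

423 × 599 mm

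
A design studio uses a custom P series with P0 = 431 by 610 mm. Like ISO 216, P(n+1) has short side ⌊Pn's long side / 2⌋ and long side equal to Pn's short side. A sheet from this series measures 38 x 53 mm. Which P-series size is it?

P7

P0: 431 × 610 mm
P1: 305 × 431 mm
P2: 215 × 305 mm
P3: 152 × 215 mm
P4: 107 × 152 mm
P5: 76 × 107 mm
P6: 53 × 76 mm
P7: 38 × 53 mm
P8: 26 × 38 mm
→ matches P7.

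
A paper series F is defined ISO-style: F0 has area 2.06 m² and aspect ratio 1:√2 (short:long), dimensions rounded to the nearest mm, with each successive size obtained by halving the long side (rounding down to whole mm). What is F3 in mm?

426 × 603 mm

Let F0's short side be w mm. w · w√2 = 2.06 m² = 2,060,000 mm², so w ≈ 1206.9 mm and w√2 ≈ 1706.8 mm → F0 = 1207 × 1707 mm.
F1: ⌊1707/2⌋ × 1207 = 853 × 1207 mm
F2: ⌊1207/2⌋ × 853 = 603 × 853 mm
F3: ⌊853/2⌋ × 603 = 426 × 603 mm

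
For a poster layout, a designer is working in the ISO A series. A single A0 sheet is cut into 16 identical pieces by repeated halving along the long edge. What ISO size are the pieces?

16 = 2^4, so 4 halving steps.
A0 → A1 → … → A4 after 4 steps.

A4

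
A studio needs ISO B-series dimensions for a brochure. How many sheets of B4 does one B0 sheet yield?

Each ISO step halves the sheet: 1 × B0 → 2 × B1 → 4 × B2 → 8 × B3 → …
From B0 to B4 is 4 halving steps: 2^4 = 16.

16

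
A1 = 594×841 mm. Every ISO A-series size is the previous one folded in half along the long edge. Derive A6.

105 × 148 mm

A2: ⌊841/2⌋ × 594 = 420 × 594 mm
A3: ⌊594/2⌋ × 420 = 297 × 420 mm
A4: ⌊420/2⌋ × 297 = 210 × 297 mm
A5: ⌊297/2⌋ × 210 = 148 × 210 mm
A6: ⌊210/2⌋ × 148 = 105 × 148 mm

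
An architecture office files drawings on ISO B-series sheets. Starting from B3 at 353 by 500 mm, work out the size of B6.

B4: ⌊500/2⌋ × 353 = 250 × 353 mm
B5: ⌊353/2⌋ × 250 = 176 × 250 mm
B6: ⌊250/2⌋ × 176 = 125 × 176 mm

125 × 176 mm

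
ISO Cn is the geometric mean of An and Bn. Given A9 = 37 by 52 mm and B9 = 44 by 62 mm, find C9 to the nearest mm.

40 × 57 mm

Short side: √(37 · 44) = √1628 ≈ 40.3 → 40 mm
Long side: √(52 · 62) = √3224 ≈ 56.8 → 57 mm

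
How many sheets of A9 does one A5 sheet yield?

Each ISO step halves the sheet: 1 × A5 → 2 × A6 → 4 × A7 → 8 × A8 → …
From A5 to A9 is 4 halving steps: 2^4 = 16.

16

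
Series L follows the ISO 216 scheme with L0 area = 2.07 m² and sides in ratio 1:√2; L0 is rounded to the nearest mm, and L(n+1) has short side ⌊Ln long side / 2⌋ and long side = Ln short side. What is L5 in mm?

213 × 302 mm

Let L0's short side be w mm. w · w√2 = 2.07 m² = 2,070,000 mm², so w ≈ 1209.8 mm and w√2 ≈ 1711.0 mm → L0 = 1210 × 1711 mm.
L1: ⌊1711/2⌋ × 1210 = 855 × 1210 mm
L2: ⌊1210/2⌋ × 855 = 605 × 855 mm
L3: ⌊855/2⌋ × 605 = 427 × 605 mm
L4: ⌊605/2⌋ × 427 = 302 × 427 mm
L5: ⌊427/2⌋ × 302 = 213 × 302 mm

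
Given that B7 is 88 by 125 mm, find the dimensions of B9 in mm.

B8: ⌊125/2⌋ × 88 = 62 × 88 mm
B9: ⌊88/2⌋ × 62 = 44 × 62 mm

44 × 62 mm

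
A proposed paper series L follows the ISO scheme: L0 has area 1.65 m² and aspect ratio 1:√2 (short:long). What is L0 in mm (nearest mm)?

Let the short side be w mm. Then w · w√2 = 1.65 m² = 1,650,000 mm².
w² = 1,650,000/√2, so w ≈ 1080.2 mm; long side = w√2 ≈ 1527.6 mm.

1080 × 1528 mm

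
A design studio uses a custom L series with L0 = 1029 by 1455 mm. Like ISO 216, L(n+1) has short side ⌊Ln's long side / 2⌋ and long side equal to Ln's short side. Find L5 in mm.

181 × 257 mm

L1: ⌊1455/2⌋ × 1029 = 727 × 1029 mm
L2: ⌊1029/2⌋ × 727 = 514 × 727 mm
L3: ⌊727/2⌋ × 514 = 363 × 514 mm
L4: ⌊514/2⌋ × 363 = 257 × 363 mm
L5: ⌊363/2⌋ × 257 = 181 × 257 mm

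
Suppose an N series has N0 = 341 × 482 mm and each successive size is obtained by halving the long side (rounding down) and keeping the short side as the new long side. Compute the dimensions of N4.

N1: ⌊482/2⌋ × 341 = 241 × 341 mm
N2: ⌊341/2⌋ × 241 = 170 × 241 mm
N3: ⌊241/2⌋ × 170 = 120 × 170 mm
N4: ⌊170/2⌋ × 120 = 85 × 120 mm

85 × 120 mm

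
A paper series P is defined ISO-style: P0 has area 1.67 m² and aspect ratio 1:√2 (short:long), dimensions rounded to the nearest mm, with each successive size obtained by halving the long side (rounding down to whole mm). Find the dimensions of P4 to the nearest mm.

Let P0's short side be w mm. w · w√2 = 1.67 m² = 1,670,000 mm², so w ≈ 1086.7 mm and w√2 ≈ 1536.8 mm → P0 = 1087 × 1537 mm.
P1: ⌊1537/2⌋ × 1087 = 768 × 1087 mm
P2: ⌊1087/2⌋ × 768 = 543 × 768 mm
P3: ⌊768/2⌋ × 543 = 384 × 543 mm
P4: ⌊543/2⌋ × 384 = 271 × 384 mm

271 × 384 mm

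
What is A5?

A0 = 841 × 1189 mm (A0 has area 1 m², aspect 1:√2).
A1: ⌊1189/2⌋ × 841 = 594 × 841 mm
A2: ⌊841/2⌋ × 594 = 420 × 594 mm
A3: ⌊594/2⌋ × 420 = 297 × 420 mm
A4: ⌊420/2⌋ × 297 = 210 × 297 mm
A5: ⌊297/2⌋ × 210 = 148 × 210 mm

148 × 210 mm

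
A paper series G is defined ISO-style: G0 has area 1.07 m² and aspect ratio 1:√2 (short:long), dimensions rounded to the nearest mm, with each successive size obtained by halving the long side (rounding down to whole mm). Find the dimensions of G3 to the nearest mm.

307 × 435 mm

Let G0's short side be w mm. w · w√2 = 1.07 m² = 1,070,000 mm², so w ≈ 869.8 mm and w√2 ≈ 1230.1 mm → G0 = 870 × 1230 mm.
G1: ⌊1230/2⌋ × 870 = 615 × 870 mm
G2: ⌊870/2⌋ × 615 = 435 × 615 mm
G3: ⌊615/2⌋ × 435 = 307 × 435 mm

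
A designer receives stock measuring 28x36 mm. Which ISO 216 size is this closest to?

Aspect ratio 36/28 ≈ 1.286 (ISO target is √2 ≈ 1.414).
In the A-series (A0 area = 1 m²): A10 = 26 × 37 mm.
Off by 3 mm total — nearest standard size.

A10 (26 × 37 mm)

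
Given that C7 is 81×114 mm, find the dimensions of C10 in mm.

C8: ⌊114/2⌋ × 81 = 57 × 81 mm
C9: ⌊81/2⌋ × 57 = 40 × 57 mm
C10: ⌊57/2⌋ × 40 = 28 × 40 mm

28 × 40 mm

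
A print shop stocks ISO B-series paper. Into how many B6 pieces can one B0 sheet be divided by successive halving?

64

B0 = 1000 × 1414 mm; B6 = 125 × 176 mm.
Each halving step doubles the count; 6 steps from B0 to B6.
2^6 = 64.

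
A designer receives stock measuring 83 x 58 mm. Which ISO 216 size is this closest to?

C8 (57 × 81 mm)

Aspect ratio 83/58 ≈ 1.431 (ISO target is √2 ≈ 1.414).
In the C-series (envelope sizes, between A and B): C8 = 57 × 81 mm.
Off by 3 mm total — nearest standard size.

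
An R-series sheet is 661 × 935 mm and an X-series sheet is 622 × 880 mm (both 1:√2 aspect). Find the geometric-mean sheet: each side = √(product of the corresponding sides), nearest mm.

641 × 907 mm

Short side: √(661 · 622) = √411142 ≈ 641.2 → 641 mm
Long side: √(935 · 880) = √822800 ≈ 907.1 → 907 mm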